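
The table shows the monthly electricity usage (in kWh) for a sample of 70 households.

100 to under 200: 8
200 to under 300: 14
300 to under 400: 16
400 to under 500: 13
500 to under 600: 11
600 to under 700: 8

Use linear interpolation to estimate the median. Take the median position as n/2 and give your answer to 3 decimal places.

Cumulative frequencies: 8, 22, 38, 51, 62, 70
n = 70; position = n/2 = 35.
This falls in the class 300 to under 400: L = 300, F = 22, f = 16, h = 100.
Median ≈ 300 + ((35 − 22) / 16) × 100 = 381.2500

381.250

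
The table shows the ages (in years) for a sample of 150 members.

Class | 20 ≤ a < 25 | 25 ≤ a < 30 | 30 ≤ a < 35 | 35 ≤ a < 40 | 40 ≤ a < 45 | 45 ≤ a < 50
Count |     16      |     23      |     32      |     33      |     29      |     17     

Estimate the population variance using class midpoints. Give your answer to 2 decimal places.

Midpoints: 22.5, 27.5, 32.5, 37.5, 42.5, 47.5
n = 150, Σfm = 5310, mean = 35.4000
Σfm² = 196437.5
Σf(m − x̄)² = Σfm² − (Σfm)²/n = 196437.5 − 5310²/150 = 8463.5000
Population variance = 8463.5000 / 150 = 56.4233

56.42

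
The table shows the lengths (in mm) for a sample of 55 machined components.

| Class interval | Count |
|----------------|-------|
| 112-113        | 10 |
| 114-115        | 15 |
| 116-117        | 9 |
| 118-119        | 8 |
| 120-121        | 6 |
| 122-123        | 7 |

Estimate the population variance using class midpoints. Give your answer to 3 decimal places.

Midpoints: 112.5, 114.5, 116.5, 118.5, 120.5, 122.5
n = 55, Σfm = 6419.5, mean = 116.7182
Σfm² = 749869.75
Σf(m − x̄)² = Σfm² − (Σfm)²/n = 749869.75 − 6419.5²/55 = 597.3818
Population variance = 597.3818 / 55 = 10.8615

10.861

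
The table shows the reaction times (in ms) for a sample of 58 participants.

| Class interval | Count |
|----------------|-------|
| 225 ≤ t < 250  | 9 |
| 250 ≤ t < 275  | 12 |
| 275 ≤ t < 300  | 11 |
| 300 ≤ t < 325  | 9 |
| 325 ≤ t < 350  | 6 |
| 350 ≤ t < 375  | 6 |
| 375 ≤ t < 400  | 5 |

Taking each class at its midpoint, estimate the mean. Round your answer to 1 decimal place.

Midpoints: 237.5, 262.5, 287.5, 312.5, 337.5, 362.5, 387.5
Σfm = 9×237.5 + 12×262.5 + 11×287.5 + 9×312.5 + 6×337.5 + 6×362.5 + 5×387.5 = 17400
n = Σf = 58
Mean = 17400 / 58 = 300.0000

300.0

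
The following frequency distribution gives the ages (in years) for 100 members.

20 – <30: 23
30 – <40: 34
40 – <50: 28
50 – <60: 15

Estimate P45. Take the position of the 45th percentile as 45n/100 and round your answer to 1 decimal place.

Cumulative frequencies: 23, 57, 85, 100
n = 100; position = 45n/100 = 45.
This falls in the class 30 – <40: L = 30, F = 23, f = 34, h = 10.
45th percentile ≈ 30 + ((45 − 23) / 34) × 10 = 36.4706

36.5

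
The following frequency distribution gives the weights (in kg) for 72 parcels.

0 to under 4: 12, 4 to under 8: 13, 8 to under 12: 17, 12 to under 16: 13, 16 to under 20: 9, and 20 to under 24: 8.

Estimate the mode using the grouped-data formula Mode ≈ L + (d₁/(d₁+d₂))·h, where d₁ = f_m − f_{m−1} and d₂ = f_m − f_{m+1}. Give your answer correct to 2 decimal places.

10.00

Modal class: 8 to under 12 (highest frequency 17).
d₁ = 17 − 13 = 4, d₂ = 17 − 13 = 4
Mode ≈ 8 + (4/(4+4)) × 4 = 8 + 2.0000 = 10.0000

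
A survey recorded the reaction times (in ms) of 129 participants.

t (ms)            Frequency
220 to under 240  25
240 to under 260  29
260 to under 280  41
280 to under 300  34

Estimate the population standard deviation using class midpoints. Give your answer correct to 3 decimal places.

Midpoints: 230, 250, 270, 290
n = 129, Σfm = 33930, mean = 263.0233
Σfm² = 8983300
Σf(m − x̄)² = Σfm² − (Σfm)²/n = 8983300 − 33930²/129 = 58920.9302
Population variance = 58920.9302 / 129 = 456.7514
Standard deviation = √456.7514 = 21.3717

21.372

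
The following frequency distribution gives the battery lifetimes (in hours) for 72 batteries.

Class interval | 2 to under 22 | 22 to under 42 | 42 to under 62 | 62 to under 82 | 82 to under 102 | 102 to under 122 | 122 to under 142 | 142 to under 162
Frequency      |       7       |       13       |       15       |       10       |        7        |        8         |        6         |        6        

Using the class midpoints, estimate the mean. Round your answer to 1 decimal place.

Midpoints: 12, 32, 52, 72, 92, 112, 132, 152
Σfm = 7×12 + 13×32 + 15×52 + 10×72 + 7×92 + 8×112 + 6×132 + 6×152 = 5244
n = Σf = 72
Mean = 5244 / 72 = 72.8333

72.8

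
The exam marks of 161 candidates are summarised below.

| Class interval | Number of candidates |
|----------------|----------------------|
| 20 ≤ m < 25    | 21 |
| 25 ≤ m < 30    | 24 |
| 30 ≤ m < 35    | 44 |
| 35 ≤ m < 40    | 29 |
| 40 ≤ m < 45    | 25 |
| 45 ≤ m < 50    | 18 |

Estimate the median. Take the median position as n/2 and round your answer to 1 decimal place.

34.0

Cumulative frequencies: 21, 45, 89, 118, 143, 161
n = 161; position = n/2 = 80.5.
This falls in the class 30 ≤ m < 35: L = 30, F = 45, f = 44, h = 5.
Median ≈ 30 + ((80.5 − 45) / 44) × 5 = 34.0341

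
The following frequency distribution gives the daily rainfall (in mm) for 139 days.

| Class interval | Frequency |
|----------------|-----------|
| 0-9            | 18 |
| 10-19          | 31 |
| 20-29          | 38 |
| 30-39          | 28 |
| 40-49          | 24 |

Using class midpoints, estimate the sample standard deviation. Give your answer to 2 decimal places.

Midpoints: 4.5, 14.5, 24.5, 34.5, 44.5
n = 139, Σfm = 3495.5, mean = 25.1475
Σfm² = 110544.75
Σf(m − x̄)² = Σfm² − (Σfm)²/n = 110544.75 − 3495.5²/139 = 22641.7266
Sample variance = 22641.7266 / 138 = 164.0705
Standard deviation = √164.0705 = 12.8090

12.81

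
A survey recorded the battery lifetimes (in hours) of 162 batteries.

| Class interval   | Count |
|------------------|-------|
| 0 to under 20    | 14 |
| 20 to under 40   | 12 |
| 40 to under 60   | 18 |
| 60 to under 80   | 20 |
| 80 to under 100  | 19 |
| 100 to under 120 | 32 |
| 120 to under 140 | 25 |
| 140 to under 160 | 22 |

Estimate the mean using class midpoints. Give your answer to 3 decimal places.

90.000

Midpoints: 10, 30, 50, 70, 90, 110, 130, 150
Σfm = 14×10 + 12×30 + 18×50 + 20×70 + 19×90 + 32×110 + 25×130 + 22×150 = 14580
n = Σf = 162
Mean = 14580 / 162 = 90.0000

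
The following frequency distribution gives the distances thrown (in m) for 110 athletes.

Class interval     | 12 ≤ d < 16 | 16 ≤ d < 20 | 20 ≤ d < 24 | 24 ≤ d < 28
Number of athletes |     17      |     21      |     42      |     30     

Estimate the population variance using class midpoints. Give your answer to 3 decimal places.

Midpoints: 14, 18, 22, 26
n = 110, Σfm = 2320, mean = 21.0909
Σfm² = 50744
Σf(m − x̄)² = Σfm² − (Σfm)²/n = 50744 − 2320²/110 = 1813.0909
Population variance = 1813.0909 / 110 = 16.4826

16.483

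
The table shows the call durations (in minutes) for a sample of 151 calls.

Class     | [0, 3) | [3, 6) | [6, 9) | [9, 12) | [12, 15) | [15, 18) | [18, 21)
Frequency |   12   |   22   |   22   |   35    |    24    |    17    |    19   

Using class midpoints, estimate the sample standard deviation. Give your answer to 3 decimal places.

Midpoints: 1.5, 4.5, 7.5, 10.5, 13.5, 16.5, 19.5
n = 151, Σfm = 1624.5, mean = 10.7583
Σfm² = 21795.75
Σf(m − x̄)² = Σfm² − (Σfm)²/n = 21795.75 − 1624.5²/151 = 4318.9272
Sample variance = 4318.9272 / 150 = 28.7928
Standard deviation = √28.7928 = 5.3659

5.366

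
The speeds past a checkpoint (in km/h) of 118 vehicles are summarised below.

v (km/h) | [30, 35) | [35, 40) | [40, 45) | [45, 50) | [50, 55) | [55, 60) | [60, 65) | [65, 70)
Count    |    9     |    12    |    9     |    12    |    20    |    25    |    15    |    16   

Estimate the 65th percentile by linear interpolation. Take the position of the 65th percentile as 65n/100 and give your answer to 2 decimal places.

Cumulative frequencies: 9, 21, 30, 42, 62, 87, 102, 118
n = 118; position = 65n/100 = 76.7.
This falls in the class [55, 60): L = 55, F = 62, f = 25, h = 5.
65th percentile ≈ 55 + ((76.7 − 62) / 25) × 5 = 57.9400

57.94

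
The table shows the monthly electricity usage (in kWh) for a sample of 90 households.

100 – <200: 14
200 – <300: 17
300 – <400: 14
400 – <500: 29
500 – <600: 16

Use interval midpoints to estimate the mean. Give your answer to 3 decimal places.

Midpoints: 150, 250, 350, 450, 550
Σfm = 14×150 + 17×250 + 14×350 + 29×450 + 16×550 = 33100
n = Σf = 90
Mean = 33100 / 90 = 367.7778

367.778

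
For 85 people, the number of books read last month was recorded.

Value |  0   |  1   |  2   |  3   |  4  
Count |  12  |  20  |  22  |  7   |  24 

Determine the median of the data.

Cumulative frequencies: 12, 32, 54, 61, 85
n = 85, so the median is the value in position (n+1)/2 = 43.
Position 43 falls at value 2.

2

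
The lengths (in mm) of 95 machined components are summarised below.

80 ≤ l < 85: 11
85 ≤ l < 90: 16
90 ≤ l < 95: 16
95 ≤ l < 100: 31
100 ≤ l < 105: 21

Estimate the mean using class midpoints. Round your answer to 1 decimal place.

Midpoints: 82.5, 87.5, 92.5, 97.5, 102.5
Σfm = 11×82.5 + 16×87.5 + 16×92.5 + 31×97.5 + 21×102.5 = 8962.5
n = Σf = 95
Mean = 8962.5 / 95 = 94.3421

94.3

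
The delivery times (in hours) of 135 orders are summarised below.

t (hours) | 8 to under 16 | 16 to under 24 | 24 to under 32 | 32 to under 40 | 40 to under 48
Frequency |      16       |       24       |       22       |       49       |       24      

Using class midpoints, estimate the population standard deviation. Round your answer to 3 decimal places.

10.225

Midpoints: 12, 20, 28, 36, 44
n = 135, Σfm = 4108, mean = 30.4296
Σfm² = 139120
Σf(m − x̄)² = Σfm² − (Σfm)²/n = 139120 − 4108²/135 = 14115.0815
Population variance = 14115.0815 / 135 = 104.5562
Standard deviation = √104.5562 = 10.2253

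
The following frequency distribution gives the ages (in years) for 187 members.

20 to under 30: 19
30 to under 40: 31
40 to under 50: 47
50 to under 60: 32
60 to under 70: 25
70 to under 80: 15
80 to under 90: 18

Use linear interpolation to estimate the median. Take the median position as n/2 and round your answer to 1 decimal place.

49.3

Cumulative frequencies: 19, 50, 97, 129, 154, 169, 187
n = 187; position = n/2 = 93.5.
This falls in the class 40 to under 50: L = 40, F = 50, f = 47, h = 10.
Median ≈ 40 + ((93.5 − 50) / 47) × 10 = 49.2553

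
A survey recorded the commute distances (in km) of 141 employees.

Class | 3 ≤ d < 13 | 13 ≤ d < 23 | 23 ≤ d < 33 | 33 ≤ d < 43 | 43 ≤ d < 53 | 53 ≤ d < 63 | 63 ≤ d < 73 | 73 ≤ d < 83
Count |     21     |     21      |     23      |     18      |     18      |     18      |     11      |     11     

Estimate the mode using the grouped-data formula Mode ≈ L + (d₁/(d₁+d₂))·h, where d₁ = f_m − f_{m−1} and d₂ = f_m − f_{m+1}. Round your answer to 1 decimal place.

25.9

Modal class: 23 ≤ d < 33 (highest frequency 23).
d₁ = 23 − 21 = 2, d₂ = 23 − 18 = 5
Mode ≈ 23 + (2/(2+5)) × 10 = 23 + 2.8571 = 25.8571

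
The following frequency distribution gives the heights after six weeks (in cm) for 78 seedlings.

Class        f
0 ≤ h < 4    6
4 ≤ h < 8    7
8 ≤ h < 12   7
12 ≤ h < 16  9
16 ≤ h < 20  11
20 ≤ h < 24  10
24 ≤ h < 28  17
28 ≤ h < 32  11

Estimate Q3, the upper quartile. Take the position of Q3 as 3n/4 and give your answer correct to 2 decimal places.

Cumulative frequencies: 6, 13, 20, 29, 40, 50, 67, 78
n = 78; position = 3n/4 = 58.5.
This falls in the class 24 ≤ h < 28: L = 24, F = 50, f = 17, h = 4.
Upper quartile ≈ 24 + ((58.5 − 50) / 17) × 4 = 26.0000

26.00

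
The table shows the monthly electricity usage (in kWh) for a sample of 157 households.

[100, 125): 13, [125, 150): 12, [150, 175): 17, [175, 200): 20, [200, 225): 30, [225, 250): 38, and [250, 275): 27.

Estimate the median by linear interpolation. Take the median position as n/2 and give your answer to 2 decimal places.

213.75

Cumulative frequencies: 13, 25, 42, 62, 92, 130, 157
n = 157; position = n/2 = 78.5.
This falls in the class [200, 225): L = 200, F = 62, f = 30, h = 25.
Median ≈ 200 + ((78.5 − 62) / 30) × 25 = 213.7500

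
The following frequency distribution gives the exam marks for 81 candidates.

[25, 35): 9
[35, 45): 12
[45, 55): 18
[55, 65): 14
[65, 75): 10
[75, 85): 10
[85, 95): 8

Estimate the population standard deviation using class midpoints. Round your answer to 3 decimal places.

Midpoints: 30, 40, 50, 60, 70, 80, 90
n = 81, Σfm = 4710, mean = 58.1481
Σfm² = 300500
Σf(m − x̄)² = Σfm² − (Σfm)²/n = 300500 − 4710²/81 = 26622.2222
Population variance = 26622.2222 / 81 = 328.6694
Standard deviation = √328.6694 = 18.1292

18.129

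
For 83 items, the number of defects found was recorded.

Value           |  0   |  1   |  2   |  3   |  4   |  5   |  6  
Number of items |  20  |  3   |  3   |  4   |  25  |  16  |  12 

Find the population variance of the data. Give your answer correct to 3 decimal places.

4.639

Values: 0, 1, 2, 3, 4, 5, 6
n = 83, Σfx = 273, mean = 3.2892
Σfx² = 1283
Σf(x − x̄)² = Σfx² − (Σfx)²/n = 1283 − 273²/83 = 385.0602
Population variance = 385.0602 / 83 = 4.6393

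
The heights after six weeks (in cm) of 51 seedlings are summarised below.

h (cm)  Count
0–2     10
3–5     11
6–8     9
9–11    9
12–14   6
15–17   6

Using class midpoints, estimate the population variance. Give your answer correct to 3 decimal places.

24.131

Midpoints: 1, 4, 7, 10, 13, 16
n = 51, Σfm = 381, mean = 7.4706
Σfm² = 4077
Σf(m − x̄)² = Σfm² − (Σfm)²/n = 4077 − 381²/51 = 1230.7059
Population variance = 1230.7059 / 51 = 24.1315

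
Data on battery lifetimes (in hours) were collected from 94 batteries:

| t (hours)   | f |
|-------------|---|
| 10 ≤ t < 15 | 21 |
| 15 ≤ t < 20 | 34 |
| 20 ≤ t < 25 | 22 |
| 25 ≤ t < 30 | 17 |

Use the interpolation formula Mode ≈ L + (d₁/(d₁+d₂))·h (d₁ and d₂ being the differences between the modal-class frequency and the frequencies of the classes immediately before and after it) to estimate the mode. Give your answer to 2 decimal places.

Modal class: 15 ≤ t < 20 (highest frequency 34).
d₁ = 34 − 21 = 13, d₂ = 34 − 22 = 12
Mode ≈ 15 + (13/(13+12)) × 5 = 15 + 2.6000 = 17.6000

17.60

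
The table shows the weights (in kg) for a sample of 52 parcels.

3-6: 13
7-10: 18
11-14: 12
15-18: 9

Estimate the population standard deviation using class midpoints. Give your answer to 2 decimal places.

Midpoints: 4.5, 8.5, 12.5, 16.5
n = 52, Σfm = 510, mean = 9.8077
Σfm² = 5889
Σf(m − x̄)² = Σfm² − (Σfm)²/n = 5889 − 510²/52 = 887.0769
Population variance = 887.0769 / 52 = 17.0592
Standard deviation = √17.0592 = 4.1303

4.13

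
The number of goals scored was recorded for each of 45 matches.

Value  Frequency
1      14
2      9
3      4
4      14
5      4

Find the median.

Cumulative frequencies: 14, 23, 27, 41, 45
n = 45, so the median is the value in position (n+1)/2 = 23.
Position 23 falls at value 2.

2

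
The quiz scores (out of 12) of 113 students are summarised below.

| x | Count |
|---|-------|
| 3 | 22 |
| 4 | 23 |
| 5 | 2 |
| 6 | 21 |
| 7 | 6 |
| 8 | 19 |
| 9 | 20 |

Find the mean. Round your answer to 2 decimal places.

5.91

Values: 3, 4, 5, 6, 7, 8, 9
Σfx = 22×3 + 23×4 + 2×5 + 21×6 + 6×7 + 19×8 + 20×9 = 668
n = Σf = 113
Mean = 668 / 113 = 5.9115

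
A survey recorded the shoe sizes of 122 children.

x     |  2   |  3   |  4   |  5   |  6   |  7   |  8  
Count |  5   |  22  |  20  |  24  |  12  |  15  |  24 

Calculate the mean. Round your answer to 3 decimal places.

5.287

Values: 2, 3, 4, 5, 6, 7, 8
Σfx = 5×2 + 22×3 + 20×4 + 24×5 + 12×6 + 15×7 + 24×8 = 645
n = Σf = 122
Mean = 645 / 122 = 5.2869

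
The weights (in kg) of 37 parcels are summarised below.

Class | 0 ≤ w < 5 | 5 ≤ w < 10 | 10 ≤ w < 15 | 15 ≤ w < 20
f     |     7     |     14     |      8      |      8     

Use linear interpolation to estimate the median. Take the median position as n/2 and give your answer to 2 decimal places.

Cumulative frequencies: 7, 21, 29, 37
n = 37; position = n/2 = 18.5.
This falls in the class 5 ≤ w < 10: L = 5, F = 7, f = 14, h = 5.
Median ≈ 5 + ((18.5 − 7) / 14) × 5 = 9.1071

9.11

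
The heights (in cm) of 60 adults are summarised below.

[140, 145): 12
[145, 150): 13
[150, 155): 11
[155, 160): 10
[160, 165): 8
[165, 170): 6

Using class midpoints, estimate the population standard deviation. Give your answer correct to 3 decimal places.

8.067

Midpoints: 142.5, 147.5, 152.5, 157.5, 162.5, 167.5
n = 60, Σfm = 9185, mean = 153.0833
Σfm² = 1409975
Σf(m − x̄)² = Σfm² − (Σfm)²/n = 1409975 − 9185²/60 = 3904.5833
Population variance = 3904.5833 / 60 = 65.0764
Standard deviation = √65.0764 = 8.0670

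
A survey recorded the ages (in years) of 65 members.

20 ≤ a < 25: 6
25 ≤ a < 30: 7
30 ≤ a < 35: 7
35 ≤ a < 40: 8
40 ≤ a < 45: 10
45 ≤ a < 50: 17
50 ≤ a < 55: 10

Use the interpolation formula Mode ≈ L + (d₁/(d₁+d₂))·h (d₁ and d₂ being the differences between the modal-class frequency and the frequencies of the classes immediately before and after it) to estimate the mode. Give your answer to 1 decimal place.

47.5

Modal class: 45 ≤ a < 50 (highest frequency 17).
d₁ = 17 − 10 = 7, d₂ = 17 − 10 = 7
Mode ≈ 45 + (7/(7+7)) × 5 = 45 + 2.5000 = 47.5000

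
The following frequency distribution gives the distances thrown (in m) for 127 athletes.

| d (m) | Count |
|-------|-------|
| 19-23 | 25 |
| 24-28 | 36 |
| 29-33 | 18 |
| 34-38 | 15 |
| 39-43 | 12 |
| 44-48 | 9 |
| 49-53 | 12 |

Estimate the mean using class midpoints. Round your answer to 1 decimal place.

32.1

Midpoints: 21, 26, 31, 36, 41, 46, 51
Σfm = 25×21 + 36×26 + 18×31 + 15×36 + 12×41 + 9×46 + 12×51 = 4077
n = Σf = 127
Mean = 4077 / 127 = 32.1024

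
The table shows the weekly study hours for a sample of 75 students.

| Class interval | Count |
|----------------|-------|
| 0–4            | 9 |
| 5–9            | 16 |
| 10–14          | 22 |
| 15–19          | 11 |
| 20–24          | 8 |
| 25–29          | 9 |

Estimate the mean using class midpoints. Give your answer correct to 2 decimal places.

13.33

Midpoints: 2, 7, 12, 17, 22, 27
Σfm = 9×2 + 16×7 + 22×12 + 11×17 + 8×22 + 9×27 = 1000
n = Σf = 75
Mean = 1000 / 75 = 13.3333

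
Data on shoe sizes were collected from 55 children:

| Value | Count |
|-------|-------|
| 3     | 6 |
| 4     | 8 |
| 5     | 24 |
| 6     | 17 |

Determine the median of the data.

5

Cumulative frequencies: 6, 14, 38, 55
n = 55, so the median is the value in position (n+1)/2 = 28.
Position 28 falls at value 5.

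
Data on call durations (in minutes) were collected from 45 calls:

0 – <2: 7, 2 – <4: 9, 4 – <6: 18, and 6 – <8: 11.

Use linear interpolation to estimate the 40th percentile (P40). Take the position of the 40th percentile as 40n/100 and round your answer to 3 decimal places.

4.222

Cumulative frequencies: 7, 16, 34, 45
n = 45; position = 40n/100 = 18.
This falls in the class 4 – <6: L = 4, F = 16, f = 18, h = 2.
40th percentile ≈ 4 + ((18 − 16) / 18) × 2 = 4.2222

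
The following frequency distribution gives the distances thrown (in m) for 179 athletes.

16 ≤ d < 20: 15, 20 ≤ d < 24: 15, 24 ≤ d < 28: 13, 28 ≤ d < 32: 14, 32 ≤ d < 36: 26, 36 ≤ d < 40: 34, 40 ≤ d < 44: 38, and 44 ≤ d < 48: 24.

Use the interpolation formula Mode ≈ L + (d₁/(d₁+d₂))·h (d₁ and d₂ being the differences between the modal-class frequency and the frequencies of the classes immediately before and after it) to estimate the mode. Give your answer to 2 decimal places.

40.89

Modal class: 40 ≤ d < 44 (highest frequency 38).
d₁ = 38 − 34 = 4, d₂ = 38 − 24 = 14
Mode ≈ 40 + (4/(4+14)) × 4 = 40 + 0.8889 = 40.8889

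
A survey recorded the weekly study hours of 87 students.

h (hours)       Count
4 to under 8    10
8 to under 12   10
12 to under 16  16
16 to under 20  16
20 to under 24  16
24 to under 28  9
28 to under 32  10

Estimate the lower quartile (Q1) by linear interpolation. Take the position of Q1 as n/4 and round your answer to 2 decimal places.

12.44

Cumulative frequencies: 10, 20, 36, 52, 68, 77, 87
n = 87; position = n/4 = 21.75.
This falls in the class 12 to under 16: L = 12, F = 20, f = 16, h = 4.
Lower quartile ≈ 12 + ((21.75 − 20) / 16) × 4 = 12.4375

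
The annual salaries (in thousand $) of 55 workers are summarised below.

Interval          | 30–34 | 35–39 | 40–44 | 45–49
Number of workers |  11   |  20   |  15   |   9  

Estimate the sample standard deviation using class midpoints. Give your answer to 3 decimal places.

4.963

Midpoints: 32, 37, 42, 47
n = 55, Σfm = 2145, mean = 39.0000
Σfm² = 84985
Σf(m − x̄)² = Σfm² − (Σfm)²/n = 84985 − 2145²/55 = 1330.0000
Sample variance = 1330.0000 / 54 = 24.6296
Standard deviation = √24.6296 = 4.9628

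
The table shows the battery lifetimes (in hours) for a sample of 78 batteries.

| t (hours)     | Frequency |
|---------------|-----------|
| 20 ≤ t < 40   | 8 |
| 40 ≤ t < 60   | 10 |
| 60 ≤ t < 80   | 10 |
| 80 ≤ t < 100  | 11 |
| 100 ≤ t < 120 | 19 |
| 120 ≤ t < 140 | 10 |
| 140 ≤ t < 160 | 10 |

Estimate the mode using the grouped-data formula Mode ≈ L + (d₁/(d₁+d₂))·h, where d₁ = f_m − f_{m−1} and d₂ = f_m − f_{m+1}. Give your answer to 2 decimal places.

109.41

Modal class: 100 ≤ t < 120 (highest frequency 19).
d₁ = 19 − 11 = 8, d₂ = 19 − 10 = 9
Mode ≈ 100 + (8/(8+9)) × 20 = 100 + 9.4118 = 109.4118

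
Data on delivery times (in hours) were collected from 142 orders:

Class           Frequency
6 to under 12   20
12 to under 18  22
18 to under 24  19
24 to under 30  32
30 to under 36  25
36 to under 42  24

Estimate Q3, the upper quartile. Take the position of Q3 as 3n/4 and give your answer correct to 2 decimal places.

Cumulative frequencies: 20, 42, 61, 93, 118, 142
n = 142; position = 3n/4 = 106.5.
This falls in the class 30 to under 36: L = 30, F = 93, f = 25, h = 6.
Upper quartile ≈ 30 + ((106.5 − 93) / 25) × 6 = 33.2400

33.24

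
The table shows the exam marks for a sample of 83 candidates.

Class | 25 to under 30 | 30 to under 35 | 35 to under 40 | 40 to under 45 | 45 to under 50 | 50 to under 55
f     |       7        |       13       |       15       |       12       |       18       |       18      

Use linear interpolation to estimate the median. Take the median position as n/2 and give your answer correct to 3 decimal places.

Cumulative frequencies: 7, 20, 35, 47, 65, 83
n = 83; position = n/2 = 41.5.
This falls in the class 40 to under 45: L = 40, F = 35, f = 12, h = 5.
Median ≈ 40 + ((41.5 − 35) / 12) × 5 = 42.7083

42.708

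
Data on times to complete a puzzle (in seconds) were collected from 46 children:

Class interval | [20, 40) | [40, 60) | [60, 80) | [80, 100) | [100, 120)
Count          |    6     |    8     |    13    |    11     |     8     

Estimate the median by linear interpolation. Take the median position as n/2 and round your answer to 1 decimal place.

Cumulative frequencies: 6, 14, 27, 38, 46
n = 46; position = n/2 = 23.
This falls in the class [60, 80): L = 60, F = 14, f = 13, h = 20.
Median ≈ 60 + ((23 − 14) / 13) × 20 = 73.8462

73.8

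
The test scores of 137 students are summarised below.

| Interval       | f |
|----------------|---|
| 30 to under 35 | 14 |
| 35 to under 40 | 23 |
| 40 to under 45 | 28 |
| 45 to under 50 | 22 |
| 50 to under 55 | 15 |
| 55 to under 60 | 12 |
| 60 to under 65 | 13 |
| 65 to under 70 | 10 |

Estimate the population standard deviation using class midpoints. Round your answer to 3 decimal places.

Midpoints: 32.5, 37.5, 42.5, 47.5, 52.5, 57.5, 62.5, 67.5
n = 137, Σfm = 6517.5, mean = 47.5730
Σfm² = 324706.25
Σf(m − x̄)² = Σfm² − (Σfm)²/n = 324706.25 − 6517.5²/137 = 14649.2701
Population variance = 14649.2701 / 137 = 106.9290
Standard deviation = √106.9290 = 10.3406

10.341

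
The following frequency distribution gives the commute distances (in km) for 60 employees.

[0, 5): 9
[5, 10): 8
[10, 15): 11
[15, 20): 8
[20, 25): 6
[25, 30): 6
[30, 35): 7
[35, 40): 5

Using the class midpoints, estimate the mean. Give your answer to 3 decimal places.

Midpoints: 2.5, 7.5, 12.5, 17.5, 22.5, 27.5, 32.5, 37.5
Σfm = 9×2.5 + 8×7.5 + 11×12.5 + 8×17.5 + 6×22.5 + 6×27.5 + 7×32.5 + 5×37.5 = 1075
n = Σf = 60
Mean = 1075 / 60 = 17.9167

17.917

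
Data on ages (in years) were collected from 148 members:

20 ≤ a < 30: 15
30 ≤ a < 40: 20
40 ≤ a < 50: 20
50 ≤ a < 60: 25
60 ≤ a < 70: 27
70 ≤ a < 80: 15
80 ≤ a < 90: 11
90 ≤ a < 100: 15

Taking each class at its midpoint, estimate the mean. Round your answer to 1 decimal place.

Midpoints: 25, 35, 45, 55, 65, 75, 85, 95
Σfm = 15×25 + 20×35 + 20×45 + 25×55 + 27×65 + 15×75 + 11×85 + 15×95 = 8590
n = Σf = 148
Mean = 8590 / 148 = 58.0405

58.0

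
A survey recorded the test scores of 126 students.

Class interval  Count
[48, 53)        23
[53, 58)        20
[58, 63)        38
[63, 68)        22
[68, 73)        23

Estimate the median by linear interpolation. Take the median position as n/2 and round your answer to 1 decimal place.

Cumulative frequencies: 23, 43, 81, 103, 126
n = 126; position = n/2 = 63.
This falls in the class [58, 63): L = 58, F = 43, f = 38, h = 5.
Median ≈ 58 + ((63 − 43) / 38) × 5 = 60.6316

60.6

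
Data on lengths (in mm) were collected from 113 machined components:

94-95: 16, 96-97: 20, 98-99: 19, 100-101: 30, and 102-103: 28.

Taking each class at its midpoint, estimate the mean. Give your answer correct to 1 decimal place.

99.1

Midpoints: 94.5, 96.5, 98.5, 100.5, 102.5
Σfm = 16×94.5 + 20×96.5 + 19×98.5 + 30×100.5 + 28×102.5 = 11198.5
n = Σf = 113
Mean = 11198.5 / 113 = 99.1018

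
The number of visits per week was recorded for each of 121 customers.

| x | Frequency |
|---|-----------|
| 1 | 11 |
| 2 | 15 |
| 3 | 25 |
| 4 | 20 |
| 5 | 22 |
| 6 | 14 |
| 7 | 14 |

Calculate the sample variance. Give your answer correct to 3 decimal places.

3.232

Values: 1, 2, 3, 4, 5, 6, 7
n = 121, Σfx = 488, mean = 4.0331
Σfx² = 2356
Σf(x − x̄)² = Σfx² − (Σfx)²/n = 2356 − 488²/121 = 387.8678
Sample variance = 387.8678 / 120 = 3.2322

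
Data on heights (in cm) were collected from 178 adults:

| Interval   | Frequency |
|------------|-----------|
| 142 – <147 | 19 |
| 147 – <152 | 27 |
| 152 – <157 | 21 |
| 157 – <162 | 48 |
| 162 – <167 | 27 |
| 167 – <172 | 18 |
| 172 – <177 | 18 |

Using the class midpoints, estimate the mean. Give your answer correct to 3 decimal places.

159.079

Midpoints: 144.5, 149.5, 154.5, 159.5, 164.5, 169.5, 174.5
Σfm = 19×144.5 + 27×149.5 + 21×154.5 + 48×159.5 + 27×164.5 + 18×169.5 + 18×174.5 = 28316
n = Σf = 178
Mean = 28316 / 178 = 159.0787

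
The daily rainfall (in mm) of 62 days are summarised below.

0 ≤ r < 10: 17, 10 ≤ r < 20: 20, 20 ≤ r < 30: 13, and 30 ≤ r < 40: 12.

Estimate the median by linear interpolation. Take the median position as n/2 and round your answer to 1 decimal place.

Cumulative frequencies: 17, 37, 50, 62
n = 62; position = n/2 = 31.
This falls in the class 10 ≤ r < 20: L = 10, F = 17, f = 20, h = 10.
Median ≈ 10 + ((31 − 17) / 20) × 10 = 17.0000

17.0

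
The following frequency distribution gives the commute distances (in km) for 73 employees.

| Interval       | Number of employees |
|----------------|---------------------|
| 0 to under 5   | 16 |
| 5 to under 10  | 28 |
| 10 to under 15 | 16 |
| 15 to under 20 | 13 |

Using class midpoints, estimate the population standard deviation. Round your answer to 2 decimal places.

Midpoints: 2.5, 7.5, 12.5, 17.5
n = 73, Σfm = 677.5, mean = 9.2808
Σfm² = 8156.25
Σf(m − x̄)² = Σfm² − (Σfm)²/n = 8156.25 − 677.5²/73 = 1868.4932
Population variance = 1868.4932 / 73 = 25.5958
Standard deviation = √25.5958 = 5.0592

5.06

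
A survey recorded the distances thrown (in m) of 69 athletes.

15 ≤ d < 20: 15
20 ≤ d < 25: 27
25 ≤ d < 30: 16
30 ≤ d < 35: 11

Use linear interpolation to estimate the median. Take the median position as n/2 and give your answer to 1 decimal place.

23.6

Cumulative frequencies: 15, 42, 58, 69
n = 69; position = n/2 = 34.5.
This falls in the class 20 ≤ d < 25: L = 20, F = 15, f = 27, h = 5.
Median ≈ 20 + ((34.5 − 15) / 27) × 5 = 23.6111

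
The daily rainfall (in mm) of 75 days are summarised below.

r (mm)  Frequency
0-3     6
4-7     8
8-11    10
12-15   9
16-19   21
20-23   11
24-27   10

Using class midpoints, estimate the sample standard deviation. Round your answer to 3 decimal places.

7.200

Midpoints: 1.5, 5.5, 9.5, 13.5, 17.5, 21.5, 25.5
n = 75, Σfm = 1128.5, mean = 15.0467
Σfm² = 20816.75
Σf(m − x̄)² = Σfm² − (Σfm)²/n = 20816.75 − 1128.5²/75 = 3836.5867
Sample variance = 3836.5867 / 74 = 51.8458
Standard deviation = √51.8458 = 7.2004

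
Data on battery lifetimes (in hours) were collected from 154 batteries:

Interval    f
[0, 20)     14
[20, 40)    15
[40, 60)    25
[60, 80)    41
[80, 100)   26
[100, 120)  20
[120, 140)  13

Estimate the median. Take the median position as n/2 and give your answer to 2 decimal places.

71.22

Cumulative frequencies: 14, 29, 54, 95, 121, 141, 154
n = 154; position = n/2 = 77.
This falls in the class [60, 80): L = 60, F = 54, f = 41, h = 20.
Median ≈ 60 + ((77 − 54) / 41) × 20 = 71.2195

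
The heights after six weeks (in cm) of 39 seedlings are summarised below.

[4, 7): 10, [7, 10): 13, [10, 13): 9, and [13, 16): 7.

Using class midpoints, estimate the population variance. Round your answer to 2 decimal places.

9.85

Midpoints: 5.5, 8.5, 11.5, 14.5
n = 39, Σfm = 370.5, mean = 9.5000
Σfm² = 3903.75
Σf(m − x̄)² = Σfm² − (Σfm)²/n = 3903.75 − 370.5²/39 = 384.0000
Population variance = 384.0000 / 39 = 9.8462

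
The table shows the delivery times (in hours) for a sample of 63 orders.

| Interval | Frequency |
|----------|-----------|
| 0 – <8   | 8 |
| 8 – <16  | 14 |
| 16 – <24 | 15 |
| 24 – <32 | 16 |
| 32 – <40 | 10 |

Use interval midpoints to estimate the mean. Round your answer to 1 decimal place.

Midpoints: 4, 12, 20, 28, 36
Σfm = 8×4 + 14×12 + 15×20 + 16×28 + 10×36 = 1308
n = Σf = 63
Mean = 1308 / 63 = 20.7619

20.8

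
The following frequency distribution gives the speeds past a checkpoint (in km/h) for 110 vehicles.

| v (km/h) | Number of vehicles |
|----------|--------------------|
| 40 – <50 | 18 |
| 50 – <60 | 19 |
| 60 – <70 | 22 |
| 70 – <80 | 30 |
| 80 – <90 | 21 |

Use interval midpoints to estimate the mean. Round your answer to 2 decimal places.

Midpoints: 45, 55, 65, 75, 85
Σfm = 18×45 + 19×55 + 22×65 + 30×75 + 21×85 = 7320
n = Σf = 110
Mean = 7320 / 110 = 66.5455

66.55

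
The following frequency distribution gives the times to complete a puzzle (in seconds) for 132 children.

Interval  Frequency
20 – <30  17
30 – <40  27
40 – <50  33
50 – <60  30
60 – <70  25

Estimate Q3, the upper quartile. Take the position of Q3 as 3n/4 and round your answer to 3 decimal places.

Cumulative frequencies: 17, 44, 77, 107, 132
n = 132; position = 3n/4 = 99.
This falls in the class 50 – <60: L = 50, F = 77, f = 30, h = 10.
Upper quartile ≈ 50 + ((99 − 77) / 30) × 10 = 57.3333

57.333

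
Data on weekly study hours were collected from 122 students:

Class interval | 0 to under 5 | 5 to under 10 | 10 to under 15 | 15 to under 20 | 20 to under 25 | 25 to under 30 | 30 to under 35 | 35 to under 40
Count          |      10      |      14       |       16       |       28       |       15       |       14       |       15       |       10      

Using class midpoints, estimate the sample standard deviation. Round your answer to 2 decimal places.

10.21

Midpoints: 2.5, 7.5, 12.5, 17.5, 22.5, 27.5, 32.5, 37.5
n = 122, Σfm = 2405, mean = 19.7131
Σfm² = 60012.5
Σf(m − x̄)² = Σfm² − (Σfm)²/n = 60012.5 − 2405²/122 = 12602.4590
Sample variance = 12602.4590 / 121 = 104.1526
Standard deviation = √104.1526 = 10.2055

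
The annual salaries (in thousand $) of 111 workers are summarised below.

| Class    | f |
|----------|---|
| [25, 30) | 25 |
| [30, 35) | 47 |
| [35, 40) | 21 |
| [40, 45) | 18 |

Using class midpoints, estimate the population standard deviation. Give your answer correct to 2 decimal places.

Midpoints: 27.5, 32.5, 37.5, 42.5
n = 111, Σfm = 3767.5, mean = 33.9414
Σfm² = 130593.75
Σf(m − x̄)² = Σfm² − (Σfm)²/n = 130593.75 − 3767.5²/111 = 2719.3694
Population variance = 2719.3694 / 111 = 24.4988
Standard deviation = √24.4988 = 4.9496

4.95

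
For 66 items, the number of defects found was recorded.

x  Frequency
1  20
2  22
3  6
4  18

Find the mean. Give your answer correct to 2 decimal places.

Values: 1, 2, 3, 4
Σfx = 20×1 + 22×2 + 6×3 + 18×4 = 154
n = Σf = 66
Mean = 154 / 66 = 2.3333

2.33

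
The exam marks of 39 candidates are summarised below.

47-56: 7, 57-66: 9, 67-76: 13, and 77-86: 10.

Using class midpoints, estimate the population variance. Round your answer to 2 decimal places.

Midpoints: 51.5, 61.5, 71.5, 81.5
n = 39, Σfm = 2658.5, mean = 68.1667
Σfm² = 185487.75
Σf(m − x̄)² = Σfm² − (Σfm)²/n = 185487.75 − 2658.5²/39 = 4266.6667
Population variance = 4266.6667 / 39 = 109.4017

109.40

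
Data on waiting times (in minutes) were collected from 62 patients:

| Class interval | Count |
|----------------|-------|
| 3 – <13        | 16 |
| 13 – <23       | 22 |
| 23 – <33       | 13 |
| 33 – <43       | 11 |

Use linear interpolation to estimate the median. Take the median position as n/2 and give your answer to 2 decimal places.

19.82

Cumulative frequencies: 16, 38, 51, 62
n = 62; position = n/2 = 31.
This falls in the class 13 – <23: L = 13, F = 16, f = 22, h = 10.
Median ≈ 13 + ((31 − 16) / 22) × 10 = 19.8182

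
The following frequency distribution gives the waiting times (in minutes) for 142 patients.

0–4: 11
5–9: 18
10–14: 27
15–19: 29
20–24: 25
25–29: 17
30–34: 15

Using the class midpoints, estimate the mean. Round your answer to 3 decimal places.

17.282

Midpoints: 2, 7, 12, 17, 22, 27, 32
Σfm = 11×2 + 18×7 + 27×12 + 29×17 + 25×22 + 17×27 + 15×32 = 2454
n = Σf = 142
Mean = 2454 / 142 = 17.2817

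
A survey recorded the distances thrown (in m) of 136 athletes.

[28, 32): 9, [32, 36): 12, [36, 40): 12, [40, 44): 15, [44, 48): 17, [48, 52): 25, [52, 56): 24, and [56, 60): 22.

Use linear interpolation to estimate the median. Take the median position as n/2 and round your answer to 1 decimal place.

Cumulative frequencies: 9, 21, 33, 48, 65, 90, 114, 136
n = 136; position = n/2 = 68.
This falls in the class [48, 52): L = 48, F = 65, f = 25, h = 4.
Median ≈ 48 + ((68 − 65) / 25) × 4 = 48.4800

48.5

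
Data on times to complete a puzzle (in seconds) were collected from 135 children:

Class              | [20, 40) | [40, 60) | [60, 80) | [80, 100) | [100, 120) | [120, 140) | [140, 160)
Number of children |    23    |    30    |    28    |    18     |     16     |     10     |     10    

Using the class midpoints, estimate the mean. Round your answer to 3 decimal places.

76.519

Midpoints: 30, 50, 70, 90, 110, 130, 150
Σfm = 23×30 + 30×50 + 28×70 + 18×90 + 16×110 + 10×130 + 10×150 = 10330
n = Σf = 135
Mean = 10330 / 135 = 76.5185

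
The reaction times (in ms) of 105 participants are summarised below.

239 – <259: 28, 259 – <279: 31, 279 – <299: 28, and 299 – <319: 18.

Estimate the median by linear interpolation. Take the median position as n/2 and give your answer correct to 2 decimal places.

Cumulative frequencies: 28, 59, 87, 105
n = 105; position = n/2 = 52.5.
This falls in the class 259 – <279: L = 259, F = 28, f = 31, h = 20.
Median ≈ 259 + ((52.5 − 28) / 31) × 20 = 274.8065

274.81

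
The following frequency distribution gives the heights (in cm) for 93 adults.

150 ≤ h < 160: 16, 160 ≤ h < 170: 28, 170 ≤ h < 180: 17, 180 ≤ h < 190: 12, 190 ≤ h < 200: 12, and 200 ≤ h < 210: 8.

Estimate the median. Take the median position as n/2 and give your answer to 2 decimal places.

Cumulative frequencies: 16, 44, 61, 73, 85, 93
n = 93; position = n/2 = 46.5.
This falls in the class 170 ≤ h < 180: L = 170, F = 44, f = 17, h = 10.
Median ≈ 170 + ((46.5 − 44) / 17) × 10 = 171.4706

171.47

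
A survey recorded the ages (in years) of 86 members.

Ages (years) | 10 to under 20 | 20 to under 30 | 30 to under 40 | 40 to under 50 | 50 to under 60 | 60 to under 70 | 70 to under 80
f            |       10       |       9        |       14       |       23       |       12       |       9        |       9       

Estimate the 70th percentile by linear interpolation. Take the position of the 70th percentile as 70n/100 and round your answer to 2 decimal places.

53.50

Cumulative frequencies: 10, 19, 33, 56, 68, 77, 86
n = 86; position = 70n/100 = 60.2.
This falls in the class 50 to under 60: L = 50, F = 56, f = 12, h = 10.
70th percentile ≈ 50 + ((60.2 − 56) / 12) × 10 = 53.5000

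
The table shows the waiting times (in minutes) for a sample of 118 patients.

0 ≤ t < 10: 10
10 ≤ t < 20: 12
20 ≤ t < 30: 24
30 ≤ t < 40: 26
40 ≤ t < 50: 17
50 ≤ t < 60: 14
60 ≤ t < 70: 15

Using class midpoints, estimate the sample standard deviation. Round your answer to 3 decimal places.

Midpoints: 5, 15, 25, 35, 45, 55, 65
n = 118, Σfm = 4250, mean = 36.0169
Σfm² = 189950
Σf(m − x̄)² = Σfm² − (Σfm)²/n = 189950 − 4250²/118 = 36877.9661
Sample variance = 36877.9661 / 117 = 315.1963
Standard deviation = √315.1963 = 17.7538

17.754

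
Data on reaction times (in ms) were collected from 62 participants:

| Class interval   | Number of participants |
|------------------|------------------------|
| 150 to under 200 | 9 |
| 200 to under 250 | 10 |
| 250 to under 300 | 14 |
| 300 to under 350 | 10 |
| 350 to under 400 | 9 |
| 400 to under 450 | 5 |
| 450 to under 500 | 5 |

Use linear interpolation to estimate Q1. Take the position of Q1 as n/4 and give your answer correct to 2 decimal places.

Cumulative frequencies: 9, 19, 33, 43, 52, 57, 62
n = 62; position = n/4 = 15.5.
This falls in the class 200 to under 250: L = 200, F = 9, f = 10, h = 50.
Lower quartile ≈ 200 + ((15.5 − 9) / 10) × 50 = 232.5000

232.50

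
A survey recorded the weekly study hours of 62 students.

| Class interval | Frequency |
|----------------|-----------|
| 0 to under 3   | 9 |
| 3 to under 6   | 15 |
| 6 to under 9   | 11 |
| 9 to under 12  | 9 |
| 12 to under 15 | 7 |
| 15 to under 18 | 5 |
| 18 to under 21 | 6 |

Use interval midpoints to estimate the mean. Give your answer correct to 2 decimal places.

Midpoints: 1.5, 4.5, 7.5, 10.5, 13.5, 16.5, 19.5
Σfm = 9×1.5 + 15×4.5 + 11×7.5 + 9×10.5 + 7×13.5 + 5×16.5 + 6×19.5 = 552
n = Σf = 62
Mean = 552 / 62 = 8.9032

8.90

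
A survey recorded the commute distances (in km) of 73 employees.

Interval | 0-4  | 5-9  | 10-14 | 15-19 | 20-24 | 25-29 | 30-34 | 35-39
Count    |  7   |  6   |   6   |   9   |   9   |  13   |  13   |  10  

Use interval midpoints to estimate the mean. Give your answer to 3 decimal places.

Midpoints: 2, 7, 12, 17, 22, 27, 32, 37
Σfm = 7×2 + 6×7 + 6×12 + 9×17 + 9×22 + 13×27 + 13×32 + 10×37 = 1616
n = Σf = 73
Mean = 1616 / 73 = 22.1370

22.137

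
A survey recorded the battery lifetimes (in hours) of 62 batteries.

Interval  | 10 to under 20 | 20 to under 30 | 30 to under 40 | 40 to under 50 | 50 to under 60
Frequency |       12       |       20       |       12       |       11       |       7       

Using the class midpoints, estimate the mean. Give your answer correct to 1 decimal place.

Midpoints: 15, 25, 35, 45, 55
Σfm = 12×15 + 20×25 + 12×35 + 11×45 + 7×55 = 1980
n = Σf = 62
Mean = 1980 / 62 = 31.9355

31.9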